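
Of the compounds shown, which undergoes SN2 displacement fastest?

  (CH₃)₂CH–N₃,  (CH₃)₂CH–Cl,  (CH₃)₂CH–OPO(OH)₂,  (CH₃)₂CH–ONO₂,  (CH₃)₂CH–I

(CH₃)₂CH–I

Same R in every case — rank the leaving groups.
Leaving-group ability tracks the stability of the departed species; conjugate-acid pKₐ is the usual yardstick (lower pKₐ → better LG).
(CH₃)₂CH–I loses I⁻: pKₐ(HI) ≈ -10
(CH₃)₂CH–Cl loses Cl⁻: pKₐ(HCl) ≈ -7
(CH₃)₂CH–ONO₂ loses NO₃⁻: pKₐ(HNO₃) ≈ -1.3
(CH₃)₂CH–OPO(OH)₂ loses H₂PO₄⁻: pKₐ(H₃PO₄) ≈ 2.1
(CH₃)₂CH–N₃ loses N₃⁻: pKₐ(HN₃) ≈ 4.7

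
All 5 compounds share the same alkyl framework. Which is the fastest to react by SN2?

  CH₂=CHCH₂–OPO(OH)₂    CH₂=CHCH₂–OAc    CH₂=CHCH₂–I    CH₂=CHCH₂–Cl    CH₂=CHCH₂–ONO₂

CH₂=CHCH₂–I

Identical carbon frameworks mean the comparison reduces to leaving-group quality.
The more stable X⁻ (or X) is on its own — i.e. the weaker a base it is — the better a leaving group it makes.
CH₂=CHCH₂–I loses I⁻: pKₐ(HI) ≈ -10
CH₂=CHCH₂–Cl loses Cl⁻: pKₐ(HCl) ≈ -7
CH₂=CHCH₂–ONO₂ loses NO₃⁻: pKₐ(HNO₃) ≈ -1.3
CH₂=CHCH₂–OPO(OH)₂ loses H₂PO₄⁻: pKₐ(H₃PO₄) ≈ 2.1
CH₂=CHCH₂–OAc loses AcO⁻: pKₐ(CH₃COOH) ≈ 4.8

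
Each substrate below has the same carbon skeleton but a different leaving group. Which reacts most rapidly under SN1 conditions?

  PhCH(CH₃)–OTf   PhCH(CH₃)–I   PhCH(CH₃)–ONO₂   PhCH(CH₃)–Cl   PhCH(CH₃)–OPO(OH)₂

PhCH(CH₃)–OTf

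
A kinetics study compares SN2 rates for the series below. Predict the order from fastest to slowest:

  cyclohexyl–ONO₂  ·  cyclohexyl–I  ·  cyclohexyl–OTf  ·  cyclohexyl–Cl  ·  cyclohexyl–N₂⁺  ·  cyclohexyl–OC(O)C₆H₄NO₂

cyclohexyl–N₂⁺ > cyclohexyl–OTf > cyclohexyl–I > cyclohexyl–Cl > cyclohexyl–ONO₂ > cyclohexyl–OC(O)C₆H₄NO₂

Same R in every case — rank the leaving groups.
The more stable X⁻ (or X) is on its own — i.e. the weaker a base it is — the better a leaving group it makes.
cyclohexyl–N₂⁺ loses N₂: no meaningful conjugate acid; N₂ departs as an exceptionally stable neutral molecule
cyclohexyl–OTf loses OTf⁻: pKₐ(CF₃SO₃H (triflic acid)) ≈ -14
cyclohexyl–I loses I⁻: pKₐ(HI) ≈ -10
cyclohexyl–Cl loses Cl⁻: pKₐ(HCl) ≈ -7
cyclohexyl–ONO₂ loses NO₃⁻: pKₐ(HNO₃) ≈ -1.3
cyclohexyl–OC(O)C₆H₄NO₂ loses p-O₂N–C₆H₄–COO⁻: pKₐ(p-nitrobenzoic acid) ≈ 3.4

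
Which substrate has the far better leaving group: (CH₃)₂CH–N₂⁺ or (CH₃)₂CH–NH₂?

From (CH₃)₂CH–NH₂ the departing group would be NH₂⁻ (pKₐ(NH₃) ≈ 38). Extremely strong base; never a leaving group.
From (CH₃)₂CH–N₂⁺ the leaving group is N₂ (no meaningful conjugate acid; N₂ departs as an exceptionally stable neutral molecule).
(In practice (CH₃)₂CH–N₂⁺ is made from (CH₃)₂CH–NH₂ by diazotisation (NaNO₂ / HCl, 0 °C), generating a diazonium salt that expels N₂.)

(CH₃)₂CH–N₂⁺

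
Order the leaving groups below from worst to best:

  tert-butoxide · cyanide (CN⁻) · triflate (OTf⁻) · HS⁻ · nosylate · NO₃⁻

triflate (OTf⁻): pKₐ(CF₃SO₃H (triflic acid)) ≈ -14 — charge spread over three oxygens and a CF₃ group; the premier leaving group in synthesis
nosylate: pKₐ(p-O₂NC₆H₄SO₃H) ≈ -3.5
NO₃⁻: pKₐ(HNO₃) ≈ -1.3
HS⁻: pKₐ(H₂S) ≈ 7
cyanide (CN⁻): pKₐ(HCN) ≈ 9.2
tert-butoxide: pKₐ(t-BuOH) ≈ 18 — bulky, strongly basic alkoxide
The question asks for worst first, so the sequence is read in increasing leaving-group ability.

tert-butoxide < cyanide (CN⁻) < HS⁻ < NO₃⁻ < nosylate < triflate (OTf⁻)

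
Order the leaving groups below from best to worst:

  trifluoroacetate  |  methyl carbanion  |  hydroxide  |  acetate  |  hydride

trifluoroacetate > acetate > hydroxide > hydride > methyl carbanion

trifluoroacetate: pKₐ(CF₃COOH) ≈ 0.2
acetate: pKₐ(CH₃COOH) ≈ 4.8
hydroxide: pKₐ(H₂O) ≈ 15.7
hydride: pKₐ(H₂) ≈ 36
methyl carbanion: pKₐ(CH₄) ≈ 48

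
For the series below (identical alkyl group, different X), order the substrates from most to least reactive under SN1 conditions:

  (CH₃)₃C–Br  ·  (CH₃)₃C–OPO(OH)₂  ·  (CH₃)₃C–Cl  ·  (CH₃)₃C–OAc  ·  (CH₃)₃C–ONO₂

With the same alkyl group throughout, only the leaving group differentiates the rates.
Rank by basicity of the departing species: weakest base leaves most easily.
(CH₃)₃C–Br loses Br⁻: pKₐ(HBr) ≈ -9
(CH₃)₃C–Cl loses Cl⁻: pKₐ(HCl) ≈ -7
(CH₃)₃C–ONO₂ loses NO₃⁻: pKₐ(HNO₃) ≈ -1.3
(CH₃)₃C–OPO(OH)₂ loses H₂PO₄⁻: pKₐ(H₃PO₄) ≈ 2.1
(CH₃)₃C–OAc loses AcO⁻: pKₐ(CH₃COOH) ≈ 4.8

(CH₃)₃C–Br > (CH₃)₃C–Cl > (CH₃)₃C–ONO₂ > (CH₃)₃C–OPO(OH)₂ > (CH₃)₃C–OAc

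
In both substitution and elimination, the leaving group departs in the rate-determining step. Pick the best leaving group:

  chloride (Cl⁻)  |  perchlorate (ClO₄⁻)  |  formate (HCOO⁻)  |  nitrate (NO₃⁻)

perchlorate (ClO₄⁻)

perchlorate (ClO₄⁻): pKₐ(HClO₄) ≈ -10
chloride (Cl⁻): pKₐ(HCl) ≈ -7
nitrate (NO₃⁻): pKₐ(HNO₃) ≈ -1.3
formate (HCOO⁻): pKₐ(HCOOH) ≈ 3.8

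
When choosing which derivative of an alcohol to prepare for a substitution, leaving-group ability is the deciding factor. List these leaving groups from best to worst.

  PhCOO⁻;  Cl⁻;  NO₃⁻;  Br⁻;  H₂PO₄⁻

Br⁻: pKₐ(HBr) ≈ -9
Cl⁻: pKₐ(HCl) ≈ -7
NO₃⁻: pKₐ(HNO₃) ≈ -1.3
H₂PO₄⁻: pKₐ(H₃PO₄) ≈ 2.1
PhCOO⁻: pKₐ(C₆H₅COOH) ≈ 4.2

Br⁻ > Cl⁻ > NO₃⁻ > H₂PO₄⁻ > PhCOO⁻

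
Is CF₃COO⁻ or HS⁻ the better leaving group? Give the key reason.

CF₃COO⁻ is the better leaving group.
pKₐ(CF₃COOH) ≈ 0.2 versus pKₐ(H₂S) ≈ 7: CF₃COO⁻ is the much weaker base.
Strongly electron-withdrawing CF₃ stabilises the carboxylate.

CF₃COO⁻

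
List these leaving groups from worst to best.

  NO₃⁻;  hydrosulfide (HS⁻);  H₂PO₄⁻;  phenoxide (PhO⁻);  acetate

The more stable X⁻ (or X) is on its own — i.e. the weaker a base it is — the better a leaving group it makes.
NO₃⁻: pKₐ(HNO₃) ≈ -1.3
H₂PO₄⁻: pKₐ(H₃PO₄) ≈ 2.1
acetate: pKₐ(CH₃COOH) ≈ 4.8
hydrosulfide (HS⁻): pKₐ(H₂S) ≈ 7
phenoxide (PhO⁻): pKₐ(C₆H₅OH (phenol)) ≈ 10
Reversing gives the worst-to-best order requested.

phenoxide (PhO⁻) < hydrosulfide (HS⁻) < acetate < H₂PO₄⁻ < NO₃⁻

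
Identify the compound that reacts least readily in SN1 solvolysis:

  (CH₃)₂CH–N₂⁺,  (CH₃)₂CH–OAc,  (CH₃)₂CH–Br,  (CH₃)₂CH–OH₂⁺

Identical carbon frameworks mean the comparison reduces to leaving-group quality.
Leaving-group ability tracks the stability of the departed species; conjugate-acid pKₐ is the usual yardstick (lower pKₐ → better LG).
(CH₃)₂CH–N₂⁺ loses N₂: no meaningful conjugate acid; N₂ departs as an exceptionally stable neutral molecule
(CH₃)₂CH–Br loses Br⁻: pKₐ(HBr) ≈ -9
(CH₃)₂CH–OH₂⁺ loses H₂O: pKₐ(H₃O⁺) ≈ -1.7
(CH₃)₂CH–OAc loses AcO⁻: pKₐ(CH₃COOH) ≈ 4.8

(CH₃)₂CH–OAc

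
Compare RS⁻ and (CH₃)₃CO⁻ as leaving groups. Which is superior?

RS⁻

RS⁻ is the better leaving group.
pKₐ(RSH (a thiol)) ≈ 10.5 versus pKₐ(t-BuOH) ≈ 18: RS⁻ is the much weaker base.
Moderately basic; rarely leaves without activation.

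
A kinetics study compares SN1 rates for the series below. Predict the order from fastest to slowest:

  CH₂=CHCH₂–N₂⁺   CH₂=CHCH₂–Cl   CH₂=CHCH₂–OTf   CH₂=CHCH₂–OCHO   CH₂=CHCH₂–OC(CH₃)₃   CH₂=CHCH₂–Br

Identical carbon frameworks mean the comparison reduces to leaving-group quality.
Rank by basicity of the departing species: weakest base leaves most easily.
CH₂=CHCH₂–N₂⁺ loses N₂: no meaningful conjugate acid; N₂ departs as an exceptionally stable neutral molecule
CH₂=CHCH₂–OTf loses OTf⁻: pKₐ(CF₃SO₃H (triflic acid)) ≈ -14
CH₂=CHCH₂–Br loses Br⁻: pKₐ(HBr) ≈ -9
CH₂=CHCH₂–Cl loses Cl⁻: pKₐ(HCl) ≈ -7
CH₂=CHCH₂–OCHO loses HCOO⁻: pKₐ(HCOOH) ≈ 3.8
CH₂=CHCH₂–OC(CH₃)₃ loses (CH₃)₃CO⁻: pKₐ(t-BuOH) ≈ 18

CH₂=CHCH₂–N₂⁺ > CH₂=CHCH₂–OTf > CH₂=CHCH₂–Br > CH₂=CHCH₂–Cl > CH₂=CHCH₂–OCHO > CH₂=CHCH₂–OC(CH₃)₃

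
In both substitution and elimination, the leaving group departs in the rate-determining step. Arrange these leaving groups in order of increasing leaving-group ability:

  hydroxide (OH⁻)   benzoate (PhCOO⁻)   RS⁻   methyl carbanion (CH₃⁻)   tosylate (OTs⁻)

methyl carbanion (CH₃⁻) < hydroxide (OH⁻) < RS⁻ < benzoate (PhCOO⁻) < tosylate (OTs⁻)

Rank by basicity of the departing species: weakest base leaves most easily.
tosylate (OTs⁻): pKₐ(p-CH₃C₆H₄SO₃H (TsOH)) ≈ -2.8
benzoate (PhCOO⁻): pKₐ(C₆H₅COOH) ≈ 4.2
RS⁻: pKₐ(RSH (a thiol)) ≈ 10.5
hydroxide (OH⁻): pKₐ(H₂O) ≈ 15.7
methyl carbanion (CH₃⁻): pKₐ(CH₄) ≈ 48
The question asks for worst first, so the sequence is read in increasing leaving-group ability.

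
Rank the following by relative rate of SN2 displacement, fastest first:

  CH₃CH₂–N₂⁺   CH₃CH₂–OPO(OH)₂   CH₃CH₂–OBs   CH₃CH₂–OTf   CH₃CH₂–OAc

Same R in every case — rank the leaving groups.
Leaving-group ability tracks the stability of the departed species; conjugate-acid pKₐ is the usual yardstick (lower pKₐ → better LG).
CH₃CH₂–N₂⁺ loses N₂: no meaningful conjugate acid; N₂ departs as an exceptionally stable neutral molecule
CH₃CH₂–OTf loses OTf⁻: pKₐ(CF₃SO₃H (triflic acid)) ≈ -14
CH₃CH₂–OBs loses OBs⁻: pKₐ(p-BrC₆H₄SO₃H) ≈ -2.8
CH₃CH₂–OPO(OH)₂ loses H₂PO₄⁻: pKₐ(H₃PO₄) ≈ 2.1
CH₃CH₂–OAc loses AcO⁻: pKₐ(CH₃COOH) ≈ 4.8

CH₃CH₂–N₂⁺ > CH₃CH₂–OTf > CH₃CH₂–OBs > CH₃CH₂–OPO(OH)₂ > CH₃CH₂–OAc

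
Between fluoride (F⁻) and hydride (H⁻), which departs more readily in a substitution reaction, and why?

fluoride (F⁻)

fluoride (F⁻) is the better leaving group.
pKₐ(HF) ≈ 3.2 versus pKₐ(H₂) ≈ 36: fluoride (F⁻) is the much weaker base.
Small and strongly basic; the poor halide leaving group.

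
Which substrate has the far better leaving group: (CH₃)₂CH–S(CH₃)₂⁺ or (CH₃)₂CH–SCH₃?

From (CH₃)₂CH–SCH₃ the departing group would be RS⁻ (pKₐ(RSH (a thiol)) ≈ 10.5). Moderately basic; rarely leaves without activation.
From (CH₃)₂CH–S(CH₃)₂⁺ the leaving group is SR'₂ (pKₐ(R'₂SH⁺) ≈ -7). Neutral; leaves from a sulfonium salt (R–SR'₂⁺).
(In practice (CH₃)₂CH–S(CH₃)₂⁺ is made from (CH₃)₂CH–SCH₃ by S-methylation with CH₃I, allowing neutral dimethyl sulfide, rather than methanethiolate, to depart.)

(CH₃)₂CH–S(CH₃)₂⁺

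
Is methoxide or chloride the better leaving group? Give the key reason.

chloride is the better leaving group.
pKₐ(HCl) ≈ -7 versus pKₐ(CH₃OH) ≈ 15.5: chloride is the much weaker base.
Moderately weak base.

chloride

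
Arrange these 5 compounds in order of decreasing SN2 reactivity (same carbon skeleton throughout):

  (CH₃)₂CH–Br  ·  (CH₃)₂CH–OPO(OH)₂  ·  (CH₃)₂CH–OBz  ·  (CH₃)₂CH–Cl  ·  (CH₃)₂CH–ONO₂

(CH₃)₂CH–Br > (CH₃)₂CH–Cl > (CH₃)₂CH–ONO₂ > (CH₃)₂CH–OPO(OH)₂ > (CH₃)₂CH–OBz

With the same alkyl group throughout, only the leaving group differentiates the rates.
Leaving-group ability tracks the stability of the departed species; conjugate-acid pKₐ is the usual yardstick (lower pKₐ → better LG).
(CH₃)₂CH–Br loses Br⁻: pKₐ(HBr) ≈ -9
(CH₃)₂CH–Cl loses Cl⁻: pKₐ(HCl) ≈ -7
(CH₃)₂CH–ONO₂ loses NO₃⁻: pKₐ(HNO₃) ≈ -1.3
(CH₃)₂CH–OPO(OH)₂ loses H₂PO₄⁻: pKₐ(H₃PO₄) ≈ 2.1
(CH₃)₂CH–OBz loses PhCOO⁻: pKₐ(C₆H₅COOH) ≈ 4.2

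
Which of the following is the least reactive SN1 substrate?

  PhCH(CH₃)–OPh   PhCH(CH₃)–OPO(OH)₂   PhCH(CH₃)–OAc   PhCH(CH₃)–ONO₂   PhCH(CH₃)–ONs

PhCH(CH₃)–OPh

Same R in every case — rank the leaving groups.
Rank by basicity of the departing species: weakest base leaves most easily.
PhCH(CH₃)–ONs loses ONs⁻: pKₐ(p-O₂NC₆H₄SO₃H) ≈ -3.5
PhCH(CH₃)–ONO₂ loses NO₃⁻: pKₐ(HNO₃) ≈ -1.3
PhCH(CH₃)–OPO(OH)₂ loses H₂PO₄⁻: pKₐ(H₃PO₄) ≈ 2.1
PhCH(CH₃)–OAc loses AcO⁻: pKₐ(CH₃COOH) ≈ 4.8
PhCH(CH₃)–OPh loses PhO⁻: pKₐ(C₆H₅OH (phenol)) ≈ 10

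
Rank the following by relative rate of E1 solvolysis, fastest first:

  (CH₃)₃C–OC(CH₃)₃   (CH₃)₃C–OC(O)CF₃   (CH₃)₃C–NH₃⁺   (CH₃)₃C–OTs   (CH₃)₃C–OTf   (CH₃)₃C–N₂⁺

Identical carbon frameworks mean the comparison reduces to leaving-group quality.
A good leaving group is a weak base: the lower the pKₐ of its conjugate acid, the more readily it departs.
(CH₃)₃C–N₂⁺ loses N₂: no meaningful conjugate acid; N₂ departs as an exceptionally stable neutral molecule
(CH₃)₃C–OTf loses OTf⁻: pKₐ(CF₃SO₃H (triflic acid)) ≈ -14
(CH₃)₃C–OTs loses OTs⁻: pKₐ(p-CH₃C₆H₄SO₃H (TsOH)) ≈ -2.8
(CH₃)₃C–OC(O)CF₃ loses CF₃COO⁻: pKₐ(CF₃COOH) ≈ 0.2
(CH₃)₃C–NH₃⁺ loses NH₃: pKₐ(NH₄⁺) ≈ 9.2
(CH₃)₃C–OC(CH₃)₃ loses (CH₃)₃CO⁻: pKₐ(t-BuOH) ≈ 18

(CH₃)₃C–N₂⁺ > (CH₃)₃C–OTf > (CH₃)₃C–OTs > (CH₃)₃C–OC(O)CF₃ > (CH₃)₃C–NH₃⁺ > (CH₃)₃C–OC(CH₃)₃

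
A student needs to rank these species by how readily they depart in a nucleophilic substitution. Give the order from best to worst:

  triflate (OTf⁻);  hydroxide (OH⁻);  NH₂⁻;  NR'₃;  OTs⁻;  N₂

N₂ > triflate (OTf⁻) > OTs⁻ > NR'₃ > hydroxide (OH⁻) > NH₂⁻

The more stable X⁻ (or X) is on its own — i.e. the weaker a base it is — the better a leaving group it makes.
N₂: no meaningful conjugate acid; N₂ departs as an exceptionally stable neutral molecule
triflate (OTf⁻): pKₐ(CF₃SO₃H (triflic acid)) ≈ -14 — charge spread over three oxygens and a CF₃ group; the premier leaving group in synthesis
OTs⁻: pKₐ(p-CH₃C₆H₄SO₃H (TsOH)) ≈ -2.8 — resonance-delocalised arenesulfonate
NR'₃: pKₐ(R'₃NH⁺) ≈ 10.7 — neutral but still a fairly strong base; Hofmann-elimination LG
hydroxide (OH⁻): pKₐ(H₂O) ≈ 15.7 — strong base; essentially never leaves without prior activation
NH₂⁻: pKₐ(NH₃) ≈ 38 — extremely strong base; never a leaving group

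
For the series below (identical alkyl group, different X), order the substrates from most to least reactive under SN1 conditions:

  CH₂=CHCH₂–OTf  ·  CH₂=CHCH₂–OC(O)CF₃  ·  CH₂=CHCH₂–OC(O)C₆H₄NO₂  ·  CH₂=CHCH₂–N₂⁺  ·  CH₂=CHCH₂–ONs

CH₂=CHCH₂–N₂⁺ > CH₂=CHCH₂–OTf > CH₂=CHCH₂–ONs > CH₂=CHCH₂–OC(O)CF₃ > CH₂=CHCH₂–OC(O)C₆H₄NO₂

The skeletons are identical, so relative rate is governed entirely by leaving-group ability.
Leaving-group ability tracks the stability of the departed species; conjugate-acid pKₐ is the usual yardstick (lower pKₐ → better LG).
CH₂=CHCH₂–N₂⁺ loses N₂: no meaningful conjugate acid; N₂ departs as an exceptionally stable neutral molecule
CH₂=CHCH₂–OTf loses OTf⁻: pKₐ(CF₃SO₃H (triflic acid)) ≈ -14
CH₂=CHCH₂–ONs loses ONs⁻: pKₐ(p-O₂NC₆H₄SO₃H) ≈ -3.5
CH₂=CHCH₂–OC(O)CF₃ loses CF₃COO⁻: pKₐ(CF₃COOH) ≈ 0.2
CH₂=CHCH₂–OC(O)C₆H₄NO₂ loses p-O₂N–C₆H₄–COO⁻: pKₐ(p-nitrobenzoic acid) ≈ 3.4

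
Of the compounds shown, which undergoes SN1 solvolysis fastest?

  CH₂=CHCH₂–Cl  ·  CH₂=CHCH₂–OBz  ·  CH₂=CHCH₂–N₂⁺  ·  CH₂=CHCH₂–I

Same R in every case — rank the leaving groups.
The more stable X⁻ (or X) is on its own — i.e. the weaker a base it is — the better a leaving group it makes.
CH₂=CHCH₂–N₂⁺ loses N₂: no meaningful conjugate acid; N₂ departs as an exceptionally stable neutral molecule
CH₂=CHCH₂–I loses I⁻: pKₐ(HI) ≈ -10
CH₂=CHCH₂–Cl loses Cl⁻: pKₐ(HCl) ≈ -7
CH₂=CHCH₂–OBz loses PhCOO⁻: pKₐ(C₆H₅COOH) ≈ 4.2

CH₂=CHCH₂–N₂⁺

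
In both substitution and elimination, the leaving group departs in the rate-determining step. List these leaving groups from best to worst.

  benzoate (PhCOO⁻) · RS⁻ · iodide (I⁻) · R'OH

iodide (I⁻) > R'OH > benzoate (PhCOO⁻) > RS⁻

iodide (I⁻): pKₐ(HI) ≈ -10
R'OH: pKₐ(R'OH₂⁺) ≈ -2.4
benzoate (PhCOO⁻): pKₐ(C₆H₅COOH) ≈ 4.2
RS⁻: pKₐ(RSH (a thiol)) ≈ 10.5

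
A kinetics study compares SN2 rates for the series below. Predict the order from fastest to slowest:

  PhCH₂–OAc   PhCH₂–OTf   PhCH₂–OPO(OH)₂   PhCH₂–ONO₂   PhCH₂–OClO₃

PhCH₂–OTf > PhCH₂–OClO₃ > PhCH₂–ONO₂ > PhCH₂–OPO(OH)₂ > PhCH₂–OAc

Identical carbon frameworks mean the comparison reduces to leaving-group quality.
Rank by basicity of the departing species: weakest base leaves most easily.
PhCH₂–OTf loses OTf⁻: pKₐ(CF₃SO₃H (triflic acid)) ≈ -14
PhCH₂–OClO₃ loses ClO₄⁻: pKₐ(HClO₄) ≈ -10
PhCH₂–ONO₂ loses NO₃⁻: pKₐ(HNO₃) ≈ -1.3
PhCH₂–OPO(OH)₂ loses H₂PO₄⁻: pKₐ(H₃PO₄) ≈ 2.1
PhCH₂–OAc loses AcO⁻: pKₐ(CH₃COOH) ≈ 4.8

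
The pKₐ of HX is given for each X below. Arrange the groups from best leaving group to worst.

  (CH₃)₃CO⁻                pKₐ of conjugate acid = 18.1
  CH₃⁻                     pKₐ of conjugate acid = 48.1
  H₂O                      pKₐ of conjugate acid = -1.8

Lower conjugate-acid pKₐ ⇒ weaker base ⇒ better leaving group.
Sorting by the given values: H₂O (-1.8), (CH₃)₃CO⁻ (18.1), CH₃⁻ (48.1).

H₂O > (CH₃)₃CO⁻ > CH₃⁻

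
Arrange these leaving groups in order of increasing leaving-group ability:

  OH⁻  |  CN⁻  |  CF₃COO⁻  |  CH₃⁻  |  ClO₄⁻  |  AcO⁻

CH₃⁻ < OH⁻ < CN⁻ < AcO⁻ < CF₃COO⁻ < ClO₄⁻

ClO₄⁻: pKₐ(HClO₄) ≈ -10
CF₃COO⁻: pKₐ(CF₃COOH) ≈ 0.2
AcO⁻: pKₐ(CH₃COOH) ≈ 4.8
CN⁻: pKₐ(HCN) ≈ 9.2
OH⁻: pKₐ(H₂O) ≈ 15.7
CH₃⁻: pKₐ(CH₄) ≈ 48
The question asks for worst first, so the sequence is read in increasing leaving-group ability.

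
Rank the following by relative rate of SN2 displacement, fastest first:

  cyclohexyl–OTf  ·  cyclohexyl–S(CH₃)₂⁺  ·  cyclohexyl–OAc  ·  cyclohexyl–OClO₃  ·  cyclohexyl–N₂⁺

cyclohexyl–N₂⁺ > cyclohexyl–OTf > cyclohexyl–OClO₃ > cyclohexyl–S(CH₃)₂⁺ > cyclohexyl–OAc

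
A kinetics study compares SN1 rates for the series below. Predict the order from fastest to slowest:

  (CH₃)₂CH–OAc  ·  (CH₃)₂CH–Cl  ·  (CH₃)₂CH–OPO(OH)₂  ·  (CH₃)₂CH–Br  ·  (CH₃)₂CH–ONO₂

With the same alkyl group throughout, only the leaving group differentiates the rates.
Leaving-group ability tracks the stability of the departed species; conjugate-acid pKₐ is the usual yardstick (lower pKₐ → better LG).
(CH₃)₂CH–Br loses Br⁻: pKₐ(HBr) ≈ -9
(CH₃)₂CH–Cl loses Cl⁻: pKₐ(HCl) ≈ -7
(CH₃)₂CH–ONO₂ loses NO₃⁻: pKₐ(HNO₃) ≈ -1.3
(CH₃)₂CH–OPO(OH)₂ loses H₂PO₄⁻: pKₐ(H₃PO₄) ≈ 2.1
(CH₃)₂CH–OAc loses AcO⁻: pKₐ(CH₃COOH) ≈ 4.8

(CH₃)₂CH–Br > (CH₃)₂CH–Cl > (CH₃)₂CH–ONO₂ > (CH₃)₂CH–OPO(OH)₂ > (CH₃)₂CH–OAc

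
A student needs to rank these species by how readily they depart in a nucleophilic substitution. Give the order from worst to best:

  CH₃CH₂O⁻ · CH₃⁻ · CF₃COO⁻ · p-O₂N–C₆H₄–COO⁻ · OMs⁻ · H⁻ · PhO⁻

OMs⁻: pKₐ(CH₃SO₃H (MsOH)) ≈ -1.9 — resonance-delocalised alkanesulfonate
CF₃COO⁻: pKₐ(CF₃COOH) ≈ 0.2 — strongly electron-withdrawing CF₃ stabilises the carboxylate
p-O₂N–C₆H₄–COO⁻: pKₐ(p-nitrobenzoic acid) ≈ 3.4 — electron-withdrawing nitro group stabilises the carboxylate
PhO⁻: pKₐ(C₆H₅OH (phenol)) ≈ 10 — resonance into the ring helps, but still a poor LG
CH₃CH₂O⁻: pKₐ(CH₃CH₂OH) ≈ 16 — strong base; alkoxides do not leave unassisted
H⁻: pKₐ(H₂) ≈ 36
CH₃⁻: pKₐ(CH₄) ≈ 48 — unstabilised carbanion; the worst conceivable leaving group
Listed from poorest to best leaving group as asked.

CH₃⁻ < H⁻ < CH₃CH₂O⁻ < PhO⁻ < p-O₂N–C₆H₄–COO⁻ < CF₃COO⁻ < OMs⁻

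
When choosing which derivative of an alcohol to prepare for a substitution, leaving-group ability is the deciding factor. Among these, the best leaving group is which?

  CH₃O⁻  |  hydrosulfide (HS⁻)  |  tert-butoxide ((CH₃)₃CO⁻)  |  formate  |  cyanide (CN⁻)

A good leaving group is a weak base: the lower the pKₐ of its conjugate acid, the more readily it departs.
formate: pKₐ(HCOOH) ≈ 3.8
hydrosulfide (HS⁻): pKₐ(H₂S) ≈ 7
cyanide (CN⁻): pKₐ(HCN) ≈ 9.2
CH₃O⁻: pKₐ(CH₃OH) ≈ 15.5
tert-butoxide ((CH₃)₃CO⁻): pKₐ(t-BuOH) ≈ 18

formate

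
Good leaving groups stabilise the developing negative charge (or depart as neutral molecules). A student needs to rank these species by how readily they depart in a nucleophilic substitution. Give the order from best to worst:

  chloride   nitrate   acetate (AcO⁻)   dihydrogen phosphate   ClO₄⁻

ClO₄⁻ > chloride > nitrate > dihydrogen phosphate > acetate (AcO⁻)

Rank by basicity of the departing species: weakest base leaves most easily.
ClO₄⁻: pKₐ(HClO₄) ≈ -10
chloride: pKₐ(HCl) ≈ -7
nitrate: pKₐ(HNO₃) ≈ -1.3
dihydrogen phosphate: pKₐ(H₃PO₄) ≈ 2.1
acetate (AcO⁻): pKₐ(CH₃COOH) ≈ 4.8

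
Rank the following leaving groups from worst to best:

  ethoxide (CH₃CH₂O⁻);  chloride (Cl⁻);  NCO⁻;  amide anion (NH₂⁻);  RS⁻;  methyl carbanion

methyl carbanion < amide anion (NH₂⁻) < ethoxide (CH₃CH₂O⁻) < RS⁻ < NCO⁻ < chloride (Cl⁻)

chloride (Cl⁻): pKₐ(HCl) ≈ -7
NCO⁻: pKₐ(HOCN) ≈ 3.5
RS⁻: pKₐ(RSH (a thiol)) ≈ 10.5
ethoxide (CH₃CH₂O⁻): pKₐ(CH₃CH₂OH) ≈ 16
amide anion (NH₂⁻): pKₐ(NH₃) ≈ 38
methyl carbanion: pKₐ(CH₄) ≈ 48
Reversing gives the worst-to-best order requested.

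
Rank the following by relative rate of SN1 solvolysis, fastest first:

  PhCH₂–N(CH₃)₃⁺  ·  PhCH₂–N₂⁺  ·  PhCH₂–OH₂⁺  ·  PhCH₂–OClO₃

PhCH₂–N₂⁺ > PhCH₂–OClO₃ > PhCH₂–OH₂⁺ > PhCH₂–N(CH₃)₃⁺

Identical carbon frameworks mean the comparison reduces to leaving-group quality.
A good leaving group is a weak base: the lower the pKₐ of its conjugate acid, the more readily it departs.
PhCH₂–N₂⁺ loses N₂: no meaningful conjugate acid; N₂ departs as an exceptionally stable neutral molecule
PhCH₂–OClO₃ loses ClO₄⁻: pKₐ(HClO₄) ≈ -10
PhCH₂–OH₂⁺ loses H₂O: pKₐ(H₃O⁺) ≈ -1.7
PhCH₂–N(CH₃)₃⁺ loses NR'₃: pKₐ(R'₃NH⁺) ≈ 10.7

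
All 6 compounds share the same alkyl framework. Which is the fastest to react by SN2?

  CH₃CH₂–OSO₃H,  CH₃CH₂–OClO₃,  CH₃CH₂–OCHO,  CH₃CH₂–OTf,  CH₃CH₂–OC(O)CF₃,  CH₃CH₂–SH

Identical carbon frameworks mean the comparison reduces to leaving-group quality.
Leaving-group ability tracks the stability of the departed species; conjugate-acid pKₐ is the usual yardstick (lower pKₐ → better LG).
CH₃CH₂–OTf loses OTf⁻: pKₐ(CF₃SO₃H (triflic acid)) ≈ -14
CH₃CH₂–OClO₃ loses ClO₄⁻: pKₐ(HClO₄) ≈ -10
CH₃CH₂–OSO₃H loses HSO₄⁻: pKₐ(H₂SO₄) ≈ -3
CH₃CH₂–OC(O)CF₃ loses CF₃COO⁻: pKₐ(CF₃COOH) ≈ 0.2
CH₃CH₂–OCHO loses HCOO⁻: pKₐ(HCOOH) ≈ 3.8
CH₃CH₂–SH loses HS⁻: pKₐ(H₂S) ≈ 7

CH₃CH₂–OTf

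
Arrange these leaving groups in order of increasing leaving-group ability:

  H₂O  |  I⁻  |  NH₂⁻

A good leaving group is a weak base: the lower the pKₐ of its conjugate acid, the more readily it departs.
I⁻: pKₐ(HI) ≈ -10 — large, highly polarisable; very weak base
H₂O: pKₐ(H₃O⁺) ≈ -1.7
NH₂⁻: pKₐ(NH₃) ≈ 38 — extremely strong base; never a leaving group
The question asks for worst first, so the sequence is read in increasing leaving-group ability.

NH₂⁻ < H₂O < I⁻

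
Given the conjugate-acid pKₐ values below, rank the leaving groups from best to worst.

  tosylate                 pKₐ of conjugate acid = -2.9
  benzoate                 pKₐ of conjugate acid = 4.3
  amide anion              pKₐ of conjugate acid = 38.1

tosylate > benzoate > amide anion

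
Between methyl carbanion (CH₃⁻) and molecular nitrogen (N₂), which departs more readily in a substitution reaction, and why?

molecular nitrogen (N₂)

molecular nitrogen (N₂) is the better leaving group.
N₂ is the ultimate leaving group — it departs as an exceptionally stable neutral molecule, whereas methyl carbanion (CH₃⁻) (pKₐ(CH₄) ≈ 48) is far more basic.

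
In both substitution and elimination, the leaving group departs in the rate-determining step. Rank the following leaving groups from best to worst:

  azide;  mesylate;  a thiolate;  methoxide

mesylate: pKₐ(CH₃SO₃H (MsOH)) ≈ -1.9
azide: pKₐ(HN₃) ≈ 4.7
a thiolate: pKₐ(RSH (a thiol)) ≈ 10.5
methoxide: pKₐ(CH₃OH) ≈ 15.5

mesylate > azide > a thiolate > methoxide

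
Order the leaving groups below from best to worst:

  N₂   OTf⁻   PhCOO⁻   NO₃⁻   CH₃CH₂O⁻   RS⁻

N₂ > OTf⁻ > NO₃⁻ > PhCOO⁻ > RS⁻ > CH₃CH₂O⁻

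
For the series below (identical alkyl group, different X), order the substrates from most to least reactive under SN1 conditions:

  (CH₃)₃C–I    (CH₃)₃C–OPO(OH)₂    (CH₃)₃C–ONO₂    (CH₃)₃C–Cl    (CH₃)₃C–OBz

Identical carbon frameworks mean the comparison reduces to leaving-group quality.
A good leaving group is a weak base: the lower the pKₐ of its conjugate acid, the more readily it departs.
(CH₃)₃C–I loses I⁻: pKₐ(HI) ≈ -10
(CH₃)₃C–Cl loses Cl⁻: pKₐ(HCl) ≈ -7
(CH₃)₃C–ONO₂ loses NO₃⁻: pKₐ(HNO₃) ≈ -1.3
(CH₃)₃C–OPO(OH)₂ loses H₂PO₄⁻: pKₐ(H₃PO₄) ≈ 2.1
(CH₃)₃C–OBz loses PhCOO⁻: pKₐ(C₆H₅COOH) ≈ 4.2

(CH₃)₃C–I > (CH₃)₃C–Cl > (CH₃)₃C–ONO₂ > (CH₃)₃C–OPO(OH)₂ > (CH₃)₃C–OBz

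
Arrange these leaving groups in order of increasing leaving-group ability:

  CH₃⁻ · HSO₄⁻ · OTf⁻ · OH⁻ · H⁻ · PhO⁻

CH₃⁻ < H⁻ < OH⁻ < PhO⁻ < HSO₄⁻ < OTf⁻

The more stable X⁻ (or X) is on its own — i.e. the weaker a base it is — the better a leaving group it makes.
OTf⁻: pKₐ(CF₃SO₃H (triflic acid)) ≈ -14
HSO₄⁻: pKₐ(H₂SO₄) ≈ -3
PhO⁻: pKₐ(C₆H₅OH (phenol)) ≈ 10
OH⁻: pKₐ(H₂O) ≈ 15.7
H⁻: pKₐ(H₂) ≈ 36
CH₃⁻: pKₐ(CH₄) ≈ 48
Listed from poorest to best leaving group as asked.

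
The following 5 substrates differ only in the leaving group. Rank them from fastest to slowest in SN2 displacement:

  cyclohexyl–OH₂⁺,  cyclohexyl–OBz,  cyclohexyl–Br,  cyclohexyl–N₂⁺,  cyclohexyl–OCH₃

With the same alkyl group throughout, only the leaving group differentiates the rates.
Leaving-group ability tracks the stability of the departed species; conjugate-acid pKₐ is the usual yardstick (lower pKₐ → better LG).
cyclohexyl–N₂⁺ loses N₂: no meaningful conjugate acid; N₂ departs as an exceptionally stable neutral molecule
cyclohexyl–Br loses Br⁻: pKₐ(HBr) ≈ -9
cyclohexyl–OH₂⁺ loses H₂O: pKₐ(H₃O⁺) ≈ -1.7
cyclohexyl–OBz loses PhCOO⁻: pKₐ(C₆H₅COOH) ≈ 4.2
cyclohexyl–OCH₃ loses CH₃O⁻: pKₐ(CH₃OH) ≈ 15.5

cyclohexyl–N₂⁺ > cyclohexyl–Br > cyclohexyl–OH₂⁺ > cyclohexyl–OBz > cyclohexyl–OCH₃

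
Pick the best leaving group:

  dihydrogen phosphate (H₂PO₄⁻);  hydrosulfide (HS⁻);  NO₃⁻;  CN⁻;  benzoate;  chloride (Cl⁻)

A good leaving group is a weak base: the lower the pKₐ of its conjugate acid, the more readily it departs.
chloride (Cl⁻): pKₐ(HCl) ≈ -7
NO₃⁻: pKₐ(HNO₃) ≈ -1.3
dihydrogen phosphate (H₂PO₄⁻): pKₐ(H₃PO₄) ≈ 2.1
benzoate: pKₐ(C₆H₅COOH) ≈ 4.2
hydrosulfide (HS⁻): pKₐ(H₂S) ≈ 7
CN⁻: pKₐ(HCN) ≈ 9.2

chloride (Cl⁻)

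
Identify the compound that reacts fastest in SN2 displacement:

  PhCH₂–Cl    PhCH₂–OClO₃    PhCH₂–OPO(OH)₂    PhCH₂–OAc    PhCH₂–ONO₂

PhCH₂–OClO₃

With the same alkyl group throughout, only the leaving group differentiates the rates.
Rank by basicity of the departing species: weakest base leaves most easily.
PhCH₂–OClO₃ loses ClO₄⁻: pKₐ(HClO₄) ≈ -10
PhCH₂–Cl loses Cl⁻: pKₐ(HCl) ≈ -7
PhCH₂–ONO₂ loses NO₃⁻: pKₐ(HNO₃) ≈ -1.3
PhCH₂–OPO(OH)₂ loses H₂PO₄⁻: pKₐ(H₃PO₄) ≈ 2.1
PhCH₂–OAc loses AcO⁻: pKₐ(CH₃COOH) ≈ 4.8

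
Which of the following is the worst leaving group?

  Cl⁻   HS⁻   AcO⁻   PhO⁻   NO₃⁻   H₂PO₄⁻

Cl⁻: pKₐ(HCl) ≈ -7
NO₃⁻: pKₐ(HNO₃) ≈ -1.3
H₂PO₄⁻: pKₐ(H₃PO₄) ≈ 2.1
AcO⁻: pKₐ(CH₃COOH) ≈ 4.8
HS⁻: pKₐ(H₂S) ≈ 7
PhO⁻: pKₐ(C₆H₅OH (phenol)) ≈ 10

PhO⁻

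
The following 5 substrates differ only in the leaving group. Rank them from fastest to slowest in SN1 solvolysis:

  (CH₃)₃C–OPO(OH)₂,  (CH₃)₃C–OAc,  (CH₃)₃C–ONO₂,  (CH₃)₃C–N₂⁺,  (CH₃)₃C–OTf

(CH₃)₃C–N₂⁺ > (CH₃)₃C–OTf > (CH₃)₃C–ONO₂ > (CH₃)₃C–OPO(OH)₂ > (CH₃)₃C–OAc

With the same alkyl group throughout, only the leaving group differentiates the rates.
The more stable X⁻ (or X) is on its own — i.e. the weaker a base it is — the better a leaving group it makes.
(CH₃)₃C–N₂⁺ loses N₂: no meaningful conjugate acid; N₂ departs as an exceptionally stable neutral molecule
(CH₃)₃C–OTf loses OTf⁻: pKₐ(CF₃SO₃H (triflic acid)) ≈ -14
(CH₃)₃C–ONO₂ loses NO₃⁻: pKₐ(HNO₃) ≈ -1.3
(CH₃)₃C–OPO(OH)₂ loses H₂PO₄⁻: pKₐ(H₃PO₄) ≈ 2.1
(CH₃)₃C–OAc loses AcO⁻: pKₐ(CH₃COOH) ≈ 4.8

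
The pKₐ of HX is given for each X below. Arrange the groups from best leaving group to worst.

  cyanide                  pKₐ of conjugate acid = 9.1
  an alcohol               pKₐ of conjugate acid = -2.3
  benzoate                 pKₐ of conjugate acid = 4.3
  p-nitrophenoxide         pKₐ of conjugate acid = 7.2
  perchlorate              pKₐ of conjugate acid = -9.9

perchlorate > an alcohol > benzoate > p-nitrophenoxide > cyanide

Lower conjugate-acid pKₐ ⇒ weaker base ⇒ better leaving group.
Sorting by the given values: perchlorate (-9.9), an alcohol (-2.3), benzoate (4.3), p-nitrophenoxide (7.2), cyanide (9.1).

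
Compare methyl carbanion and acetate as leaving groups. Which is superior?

acetate is the better leaving group.
pKₐ(CH₃COOH) ≈ 4.8 versus pKₐ(CH₄) ≈ 48: acetate is the much weaker base.
Resonance-stabilised but still a weak base.

acetate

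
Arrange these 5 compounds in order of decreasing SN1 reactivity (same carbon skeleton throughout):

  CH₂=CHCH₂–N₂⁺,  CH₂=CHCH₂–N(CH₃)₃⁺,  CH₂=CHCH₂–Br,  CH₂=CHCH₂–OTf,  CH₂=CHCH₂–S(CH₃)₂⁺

CH₂=CHCH₂–N₂⁺ > CH₂=CHCH₂–OTf > CH₂=CHCH₂–Br > CH₂=CHCH₂–S(CH₃)₂⁺ > CH₂=CHCH₂–N(CH₃)₃⁺

Identical carbon frameworks mean the comparison reduces to leaving-group quality.
Leaving-group ability tracks the stability of the departed species; conjugate-acid pKₐ is the usual yardstick (lower pKₐ → better LG).
CH₂=CHCH₂–N₂⁺ loses N₂: no meaningful conjugate acid; N₂ departs as an exceptionally stable neutral molecule
CH₂=CHCH₂–OTf loses OTf⁻: pKₐ(CF₃SO₃H (triflic acid)) ≈ -14
CH₂=CHCH₂–Br loses Br⁻: pKₐ(HBr) ≈ -9
CH₂=CHCH₂–S(CH₃)₂⁺ loses SR'₂: pKₐ(R'₂SH⁺) ≈ -7
CH₂=CHCH₂–N(CH₃)₃⁺ loses NR'₃: pKₐ(R'₃NH⁺) ≈ 10.7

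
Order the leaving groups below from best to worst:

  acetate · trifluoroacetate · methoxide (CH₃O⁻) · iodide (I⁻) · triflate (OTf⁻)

triflate (OTf⁻) > iodide (I⁻) > trifluoroacetate > acetate > methoxide (CH₃O⁻)

triflate (OTf⁻): pKₐ(CF₃SO₃H (triflic acid)) ≈ -14 — charge spread over three oxygens and a CF₃ group; the premier leaving group in synthesis
iodide (I⁻): pKₐ(HI) ≈ -10
trifluoroacetate: pKₐ(CF₃COOH) ≈ 0.2 — strongly electron-withdrawing CF₃ stabilises the carboxylate
acetate: pKₐ(CH₃COOH) ≈ 4.8 — resonance-stabilised but still a weak base
methoxide (CH₃O⁻): pKₐ(CH₃OH) ≈ 15.5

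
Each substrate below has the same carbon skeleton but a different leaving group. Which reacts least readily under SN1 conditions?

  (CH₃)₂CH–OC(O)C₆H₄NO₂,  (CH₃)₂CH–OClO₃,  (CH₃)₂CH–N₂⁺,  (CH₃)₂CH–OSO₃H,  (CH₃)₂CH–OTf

The skeletons are identical, so relative rate is governed entirely by leaving-group ability.
A good leaving group is a weak base: the lower the pKₐ of its conjugate acid, the more readily it departs.
(CH₃)₂CH–N₂⁺ loses N₂: no meaningful conjugate acid; N₂ departs as an exceptionally stable neutral molecule
(CH₃)₂CH–OTf loses OTf⁻: pKₐ(CF₃SO₃H (triflic acid)) ≈ -14
(CH₃)₂CH–OClO₃ loses ClO₄⁻: pKₐ(HClO₄) ≈ -10
(CH₃)₂CH–OSO₃H loses HSO₄⁻: pKₐ(H₂SO₄) ≈ -3
(CH₃)₂CH–OC(O)C₆H₄NO₂ loses p-O₂N–C₆H₄–COO⁻: pKₐ(p-nitrobenzoic acid) ≈ 3.4

(CH₃)₂CH–OC(O)C₆H₄NO₂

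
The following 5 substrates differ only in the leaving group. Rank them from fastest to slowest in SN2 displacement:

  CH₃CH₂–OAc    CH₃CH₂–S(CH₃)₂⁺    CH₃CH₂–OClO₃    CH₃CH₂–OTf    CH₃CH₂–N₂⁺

The skeletons are identical, so relative rate is governed entirely by leaving-group ability.
A good leaving group is a weak base: the lower the pKₐ of its conjugate acid, the more readily it departs.
CH₃CH₂–N₂⁺ loses N₂: no meaningful conjugate acid; N₂ departs as an exceptionally stable neutral molecule
CH₃CH₂–OTf loses OTf⁻: pKₐ(CF₃SO₃H (triflic acid)) ≈ -14
CH₃CH₂–OClO₃ loses ClO₄⁻: pKₐ(HClO₄) ≈ -10
CH₃CH₂–S(CH₃)₂⁺ loses SR'₂: pKₐ(R'₂SH⁺) ≈ -7
CH₃CH₂–OAc loses AcO⁻: pKₐ(CH₃COOH) ≈ 4.8

CH₃CH₂–N₂⁺ > CH₃CH₂–OTf > CH₃CH₂–OClO₃ > CH₃CH₂–S(CH₃)₂⁺ > CH₃CH₂–OAc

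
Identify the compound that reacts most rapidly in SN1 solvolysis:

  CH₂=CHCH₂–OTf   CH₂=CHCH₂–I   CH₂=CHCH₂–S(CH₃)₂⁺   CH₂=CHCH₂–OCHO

CH₂=CHCH₂–OTf

Same R in every case — rank the leaving groups.
The more stable X⁻ (or X) is on its own — i.e. the weaker a base it is — the better a leaving group it makes.
CH₂=CHCH₂–OTf loses OTf⁻: pKₐ(CF₃SO₃H (triflic acid)) ≈ -14
CH₂=CHCH₂–I loses I⁻: pKₐ(HI) ≈ -10
CH₂=CHCH₂–S(CH₃)₂⁺ loses SR'₂: pKₐ(R'₂SH⁺) ≈ -7
CH₂=CHCH₂–OCHO loses HCOO⁻: pKₐ(HCOOH) ≈ 3.8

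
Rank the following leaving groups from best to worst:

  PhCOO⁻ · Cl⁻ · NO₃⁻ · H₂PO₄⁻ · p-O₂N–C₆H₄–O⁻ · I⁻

I⁻ > Cl⁻ > NO₃⁻ > H₂PO₄⁻ > PhCOO⁻ > p-O₂N–C₆H₄–O⁻

I⁻: pKₐ(HI) ≈ -10
Cl⁻: pKₐ(HCl) ≈ -7
NO₃⁻: pKₐ(HNO₃) ≈ -1.3
H₂PO₄⁻: pKₐ(H₃PO₄) ≈ 2.1
PhCOO⁻: pKₐ(C₆H₅COOH) ≈ 4.2
p-O₂N–C₆H₄–O⁻: pKₐ(p-nitrophenol) ≈ 7.2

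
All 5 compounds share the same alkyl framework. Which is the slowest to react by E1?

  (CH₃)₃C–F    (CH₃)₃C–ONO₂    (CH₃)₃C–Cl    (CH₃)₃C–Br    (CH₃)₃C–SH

(CH₃)₃C–SH

Identical carbon frameworks mean the comparison reduces to leaving-group quality.
A good leaving group is a weak base: the lower the pKₐ of its conjugate acid, the more readily it departs.
(CH₃)₃C–Br loses Br⁻: pKₐ(HBr) ≈ -9
(CH₃)₃C–Cl loses Cl⁻: pKₐ(HCl) ≈ -7
(CH₃)₃C–ONO₂ loses NO₃⁻: pKₐ(HNO₃) ≈ -1.3
(CH₃)₃C–F loses F⁻: pKₐ(HF) ≈ 3.2
(CH₃)₃C–SH loses HS⁻: pKₐ(H₂S) ≈ 7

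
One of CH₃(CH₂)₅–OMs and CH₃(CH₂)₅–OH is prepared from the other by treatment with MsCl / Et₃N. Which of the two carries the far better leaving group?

CH₃(CH₂)₅–OMs

From CH₃(CH₂)₅–OH the departing group would be OH⁻ (pKₐ(H₂O) ≈ 15.7). Strong base; essentially never leaves without prior activation.
From CH₃(CH₂)₅–OMs the leaving group is OMs⁻ (pKₐ(CH₃SO₃H (MsOH)) ≈ -1.9). Resonance-delocalised alkanesulfonate.
Treatment with MsCl / Et₃N works by converting the hydroxyl into a mesylate, making CH₃(CH₂)₅–OMs enormously more reactive.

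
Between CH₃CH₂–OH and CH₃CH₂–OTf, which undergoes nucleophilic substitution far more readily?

From CH₃CH₂–OH the departing group would be OH⁻ (pKₐ(H₂O) ≈ 15.7). Strong base; essentially never leaves without prior activation.
From CH₃CH₂–OTf the leaving group is OTf⁻ (pKₐ(CF₃SO₃H (triflic acid)) ≈ -14). Charge spread over three oxygens and a CF₃ group; the premier leaving group in synthesis.
(In practice CH₃CH₂–OTf is made from CH₃CH₂–OH by treatment with Tf₂O / 2,6-lutidine, converting the hydroxyl into a triflate.)

CH₃CH₂–OTf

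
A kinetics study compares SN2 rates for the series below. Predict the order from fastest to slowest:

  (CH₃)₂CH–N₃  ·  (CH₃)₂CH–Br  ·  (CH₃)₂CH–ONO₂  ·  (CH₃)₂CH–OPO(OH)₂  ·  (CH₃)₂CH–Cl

(CH₃)₂CH–Br > (CH₃)₂CH–Cl > (CH₃)₂CH–ONO₂ > (CH₃)₂CH–OPO(OH)₂ > (CH₃)₂CH–N₃

Same R in every case — rank the leaving groups.
The more stable X⁻ (or X) is on its own — i.e. the weaker a base it is — the better a leaving group it makes.
(CH₃)₂CH–Br loses Br⁻: pKₐ(HBr) ≈ -9
(CH₃)₂CH–Cl loses Cl⁻: pKₐ(HCl) ≈ -7
(CH₃)₂CH–ONO₂ loses NO₃⁻: pKₐ(HNO₃) ≈ -1.3
(CH₃)₂CH–OPO(OH)₂ loses H₂PO₄⁻: pKₐ(H₃PO₄) ≈ 2.1
(CH₃)₂CH–N₃ loses N₃⁻: pKₐ(HN₃) ≈ 4.7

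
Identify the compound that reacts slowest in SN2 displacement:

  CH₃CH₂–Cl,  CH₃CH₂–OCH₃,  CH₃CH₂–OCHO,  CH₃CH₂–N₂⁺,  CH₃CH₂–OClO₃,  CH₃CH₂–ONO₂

CH₃CH₂–OCH₃

Identical carbon frameworks mean the comparison reduces to leaving-group quality.
Rank by basicity of the departing species: weakest base leaves most easily.
CH₃CH₂–N₂⁺ loses N₂: no meaningful conjugate acid; N₂ departs as an exceptionally stable neutral molecule
CH₃CH₂–OClO₃ loses ClO₄⁻: pKₐ(HClO₄) ≈ -10
CH₃CH₂–Cl loses Cl⁻: pKₐ(HCl) ≈ -7
CH₃CH₂–ONO₂ loses NO₃⁻: pKₐ(HNO₃) ≈ -1.3
CH₃CH₂–OCHO loses HCOO⁻: pKₐ(HCOOH) ≈ 3.8
CH₃CH₂–OCH₃ loses CH₃O⁻: pKₐ(CH₃OH) ≈ 15.5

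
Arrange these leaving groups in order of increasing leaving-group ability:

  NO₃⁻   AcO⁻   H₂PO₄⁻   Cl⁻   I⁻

AcO⁻ < H₂PO₄⁻ < NO₃⁻ < Cl⁻ < I⁻

Rank by basicity of the departing species: weakest base leaves most easily.
I⁻: pKₐ(HI) ≈ -10
Cl⁻: pKₐ(HCl) ≈ -7 — moderately weak base
NO₃⁻: pKₐ(HNO₃) ≈ -1.3
H₂PO₄⁻: pKₐ(H₃PO₄) ≈ 2.1 — moderate base; biological leaving group after further activation
AcO⁻: pKₐ(CH₃COOH) ≈ 4.8
Listed from poorest to best leaving group as asked.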